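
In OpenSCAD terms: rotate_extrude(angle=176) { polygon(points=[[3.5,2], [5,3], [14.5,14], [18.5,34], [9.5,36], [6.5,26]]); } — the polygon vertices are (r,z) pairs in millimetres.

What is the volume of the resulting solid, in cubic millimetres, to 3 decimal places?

Profile (r,z), 6 vertices: (3.5,2) (5,3) (14.5,14) (18.5,34) (9.5,36) (6.5,26)
edge 0: (3.5,2)→(5,3)  cross = 3.5·3 − 5·2 = 0.5000; (r_i+r_j)·cross = 8.5·0.5000 = 4.2500
edge 1: (5,3)→(14.5,14)  cross = 5·14 − 14.5·3 = 26.5000; (r_i+r_j)·cross = 19.5·26.5000 = 516.7500
edge 2: (14.5,14)→(18.5,34)  cross = 14.5·34 − 18.5·14 = 234.0000; (r_i+r_j)·cross = 33·234.0000 = 7722.0000
edge 3: (18.5,34)→(9.5,36)  cross = 18.5·36 − 9.5·34 = 343.0000; (r_i+r_j)·cross = 28·343.0000 = 9604.0000
edge 4: (9.5,36)→(6.5,26)  cross = 9.5·26 − 6.5·36 = 13.0000; (r_i+r_j)·cross = 16·13.0000 = 208.0000
edge 5: (6.5,26)→(3.5,2)  cross = 6.5·2 − 3.5·26 = -78.0000; (r_i+r_j)·cross = 10·-78.0000 = -780.0000
Σcross = 539.0000 → A = |Σcross|/2 = 269.5000 mm²
Σ(r_i+r_j)·cross = 17275.0000 → first moment M = |Σ|/6 = 2879.1667
R_c = M/A = 2879.1667/269.5000 = 10.6834 mm
θ = 176° = 3.071779 rad
V = θ·R_c·A = 3.071779·10.6834·269.5000 = 8844.165 mm³

Volume = 8844.165 mm³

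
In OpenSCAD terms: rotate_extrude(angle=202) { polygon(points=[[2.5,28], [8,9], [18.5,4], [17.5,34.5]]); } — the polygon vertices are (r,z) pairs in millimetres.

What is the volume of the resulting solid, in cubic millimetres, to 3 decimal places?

Volume = 13427.702 mm³

Profile (r,z), 4 vertices: (2.5,28) (8,9) (18.5,4) (17.5,34.5)
edge 0: (2.5,28)→(8,9)  cross = 2.5·9 − 8·28 = -201.5000; (r_i+r_j)·cross = 10.5·-201.5000 = -2115.7500
edge 1: (8,9)→(18.5,4)  cross = 8·4 − 18.5·9 = -134.5000; (r_i+r_j)·cross = 26.5·-134.5000 = -3564.2500
edge 2: (18.5,4)→(17.5,34.5)  cross = 18.5·34.5 − 17.5·4 = 568.2500; (r_i+r_j)·cross = 36·568.2500 = 20457.0000
edge 3: (17.5,34.5)→(2.5,28)  cross = 17.5·28 − 2.5·34.5 = 403.7500; (r_i+r_j)·cross = 20·403.7500 = 8075.0000
Σcross = 636.0000 → A = |Σcross|/2 = 318.0000 mm²
Σ(r_i+r_j)·cross = 22852.0000 → first moment M = |Σ|/6 = 3808.6667
R_c = M/A = 3808.6667/318.0000 = 11.9769 mm
θ = 202° = 3.525565 rad
V = θ·R_c·A = 3.525565·11.9769·318.0000 = 13427.702 mm³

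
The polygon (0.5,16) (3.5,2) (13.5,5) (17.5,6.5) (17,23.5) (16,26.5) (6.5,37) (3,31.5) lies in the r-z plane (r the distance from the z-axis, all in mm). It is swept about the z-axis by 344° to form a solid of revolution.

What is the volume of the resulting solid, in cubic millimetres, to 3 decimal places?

Profile (r,z), 8 vertices: (0.5,16) (3.5,2) (13.5,5) (17.5,6.5) (17,23.5) (16,26.5) (6.5,37) (3,31.5)
edge 0: (0.5,16)→(3.5,2)  cross = 0.5·2 − 3.5·16 = -55.0000; (r_i+r_j)·cross = 4·-55.0000 = -220.0000
edge 1: (3.5,2)→(13.5,5)  cross = 3.5·5 − 13.5·2 = -9.5000; (r_i+r_j)·cross = 17·-9.5000 = -161.5000
edge 2: (13.5,5)→(17.5,6.5)  cross = 13.5·6.5 − 17.5·5 = 0.2500; (r_i+r_j)·cross = 31·0.2500 = 7.7500
edge 3: (17.5,6.5)→(17,23.5)  cross = 17.5·23.5 − 17·6.5 = 300.7500; (r_i+r_j)·cross = 34.5·300.7500 = 10375.8750
edge 4: (17,23.5)→(16,26.5)  cross = 17·26.5 − 16·23.5 = 74.5000; (r_i+r_j)·cross = 33·74.5000 = 2458.5000
edge 5: (16,26.5)→(6.5,37)  cross = 16·37 − 6.5·26.5 = 419.7500; (r_i+r_j)·cross = 22.5·419.7500 = 9444.3750
edge 6: (6.5,37)→(3,31.5)  cross = 6.5·31.5 − 3·37 = 93.7500; (r_i+r_j)·cross = 9.5·93.7500 = 890.6250
edge 7: (3,31.5)→(0.5,16)  cross = 3·16 − 0.5·31.5 = 32.2500; (r_i+r_j)·cross = 3.5·32.2500 = 112.8750
Σcross = 856.7500 → A = |Σcross|/2 = 428.3750 mm²
Σ(r_i+r_j)·cross = 22908.5000 → first moment M = |Σ|/6 = 3818.0833
R_c = M/A = 3818.0833/428.3750 = 8.9129 mm
θ = 344° = 6.003933 rad
V = θ·R_c·A = 6.003933·8.9129·428.3750 = 22923.515 mm³

Volume = 22923.515 mm³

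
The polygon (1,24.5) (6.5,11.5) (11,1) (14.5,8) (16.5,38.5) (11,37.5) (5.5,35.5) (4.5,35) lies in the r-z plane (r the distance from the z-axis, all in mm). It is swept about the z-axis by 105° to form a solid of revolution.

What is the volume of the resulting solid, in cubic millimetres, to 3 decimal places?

Profile (r,z), 8 vertices: (1,24.5) (6.5,11.5) (11,1) (14.5,8) (16.5,38.5) (11,37.5) (5.5,35.5) (4.5,35)
edge 0: (1,24.5)→(6.5,11.5)  cross = 1·11.5 − 6.5·24.5 = -147.7500; (r_i+r_j)·cross = 7.5·-147.7500 = -1108.1250
edge 1: (6.5,11.5)→(11,1)  cross = 6.5·1 − 11·11.5 = -120.0000; (r_i+r_j)·cross = 17.5·-120.0000 = -2100.0000
edge 2: (11,1)→(14.5,8)  cross = 11·8 − 14.5·1 = 73.5000; (r_i+r_j)·cross = 25.5·73.5000 = 1874.2500
edge 3: (14.5,8)→(16.5,38.5)  cross = 14.5·38.5 − 16.5·8 = 426.2500; (r_i+r_j)·cross = 31·426.2500 = 13213.7500
edge 4: (16.5,38.5)→(11,37.5)  cross = 16.5·37.5 − 11·38.5 = 195.2500; (r_i+r_j)·cross = 27.5·195.2500 = 5369.3750
edge 5: (11,37.5)→(5.5,35.5)  cross = 11·35.5 − 5.5·37.5 = 184.2500; (r_i+r_j)·cross = 16.5·184.2500 = 3040.1250
edge 6: (5.5,35.5)→(4.5,35)  cross = 5.5·35 − 4.5·35.5 = 32.7500; (r_i+r_j)·cross = 10·32.7500 = 327.5000
edge 7: (4.5,35)→(1,24.5)  cross = 4.5·24.5 − 1·35 = 75.2500; (r_i+r_j)·cross = 5.5·75.2500 = 413.8750
Σcross = 719.5000 → A = |Σcross|/2 = 359.7500 mm²
Σ(r_i+r_j)·cross = 21030.7500 → first moment M = |Σ|/6 = 3505.1250
R_c = M/A = 3505.1250/359.7500 = 9.7432 mm
θ = 105° = 1.832596 rad
V = θ·R_c·A = 1.832596·9.7432·359.7500 = 6423.477 mm³

Volume = 6423.477 mm³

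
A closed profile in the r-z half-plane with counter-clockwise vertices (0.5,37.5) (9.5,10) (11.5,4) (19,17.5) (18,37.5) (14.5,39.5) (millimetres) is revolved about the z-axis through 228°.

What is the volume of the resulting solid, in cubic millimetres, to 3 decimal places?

Profile (r,z), 6 vertices: (0.5,37.5) (9.5,10) (11.5,4) (19,17.5) (18,37.5) (14.5,39.5)
edge 0: (0.5,37.5)→(9.5,10)  cross = 0.5·10 − 9.5·37.5 = -351.2500; (r_i+r_j)·cross = 10·-351.2500 = -3512.5000
edge 1: (9.5,10)→(11.5,4)  cross = 9.5·4 − 11.5·10 = -77.0000; (r_i+r_j)·cross = 21·-77.0000 = -1617.0000
edge 2: (11.5,4)→(19,17.5)  cross = 11.5·17.5 − 19·4 = 125.2500; (r_i+r_j)·cross = 30.5·125.2500 = 3820.1250
edge 3: (19,17.5)→(18,37.5)  cross = 19·37.5 − 18·17.5 = 397.5000; (r_i+r_j)·cross = 37·397.5000 = 14707.5000
edge 4: (18,37.5)→(14.5,39.5)  cross = 18·39.5 − 14.5·37.5 = 167.2500; (r_i+r_j)·cross = 32.5·167.2500 = 5435.6250
edge 5: (14.5,39.5)→(0.5,37.5)  cross = 14.5·37.5 − 0.5·39.5 = 524.0000; (r_i+r_j)·cross = 15·524.0000 = 7860.0000
Σcross = 785.7500 → A = |Σcross|/2 = 392.8750 mm²
Σ(r_i+r_j)·cross = 26693.7500 → first moment M = |Σ|/6 = 4448.9583
R_c = M/A = 4448.9583/392.8750 = 11.3241 mm
θ = 228° = 3.979351 rad
V = θ·R_c·A = 3.979351·11.3241·392.8750 = 17703.965 mm³

Volume = 17703.965 mm³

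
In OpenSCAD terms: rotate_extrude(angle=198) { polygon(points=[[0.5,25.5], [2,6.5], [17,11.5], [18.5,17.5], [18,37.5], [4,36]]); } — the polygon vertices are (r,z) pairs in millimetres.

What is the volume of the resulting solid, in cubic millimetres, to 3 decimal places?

Profile (r,z), 6 vertices: (0.5,25.5) (2,6.5) (17,11.5) (18.5,17.5) (18,37.5) (4,36)
edge 0: (0.5,25.5)→(2,6.5)  cross = 0.5·6.5 − 2·25.5 = -47.7500; (r_i+r_j)·cross = 2.5·-47.7500 = -119.3750
edge 1: (2,6.5)→(17,11.5)  cross = 2·11.5 − 17·6.5 = -87.5000; (r_i+r_j)·cross = 19·-87.5000 = -1662.5000
edge 2: (17,11.5)→(18.5,17.5)  cross = 17·17.5 − 18.5·11.5 = 84.7500; (r_i+r_j)·cross = 35.5·84.7500 = 3008.6250
edge 3: (18.5,17.5)→(18,37.5)  cross = 18.5·37.5 − 18·17.5 = 378.7500; (r_i+r_j)·cross = 36.5·378.7500 = 13824.3750
edge 4: (18,37.5)→(4,36)  cross = 18·36 − 4·37.5 = 498.0000; (r_i+r_j)·cross = 22·498.0000 = 10956.0000
edge 5: (4,36)→(0.5,25.5)  cross = 4·25.5 − 0.5·36 = 84.0000; (r_i+r_j)·cross = 4.5·84.0000 = 378.0000
Σcross = 910.2500 → A = |Σcross|/2 = 455.1250 mm²
Σ(r_i+r_j)·cross = 26385.1250 → first moment M = |Σ|/6 = 4397.5208
R_c = M/A = 4397.5208/455.1250 = 9.6622 mm
θ = 198° = 3.455752 rad
V = θ·R_c·A = 3.455752·9.6622·455.1250 = 15196.741 mm³

Volume = 15196.741 mm³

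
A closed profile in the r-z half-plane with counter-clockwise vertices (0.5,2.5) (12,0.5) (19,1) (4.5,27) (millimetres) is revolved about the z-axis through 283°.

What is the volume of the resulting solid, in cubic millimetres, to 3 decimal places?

Profile (r,z), 4 vertices: (0.5,2.5) (12,0.5) (19,1) (4.5,27)
edge 0: (0.5,2.5)→(12,0.5)  cross = 0.5·0.5 − 12·2.5 = -29.7500; (r_i+r_j)·cross = 12.5·-29.7500 = -371.8750
edge 1: (12,0.5)→(19,1)  cross = 12·1 − 19·0.5 = 2.5000; (r_i+r_j)·cross = 31·2.5000 = 77.5000
edge 2: (19,1)→(4.5,27)  cross = 19·27 − 4.5·1 = 508.5000; (r_i+r_j)·cross = 23.5·508.5000 = 11949.7500
edge 3: (4.5,27)→(0.5,2.5)  cross = 4.5·2.5 − 0.5·27 = -2.2500; (r_i+r_j)·cross = 5·-2.2500 = -11.2500
Σcross = 479.0000 → A = |Σcross|/2 = 239.5000 mm²
Σ(r_i+r_j)·cross = 11644.1250 → first moment M = |Σ|/6 = 1940.6875
R_c = M/A = 1940.6875/239.5000 = 8.1031 mm
θ = 283° = 4.939282 rad
V = θ·R_c·A = 4.939282·8.1031·239.5000 = 9585.602 mm³

Volume = 9585.602 mm³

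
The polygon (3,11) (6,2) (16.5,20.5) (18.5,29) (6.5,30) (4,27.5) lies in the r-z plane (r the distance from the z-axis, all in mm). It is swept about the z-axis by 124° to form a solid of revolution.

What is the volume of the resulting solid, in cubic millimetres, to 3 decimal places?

Profile (r,z), 6 vertices: (3,11) (6,2) (16.5,20.5) (18.5,29) (6.5,30) (4,27.5)
edge 0: (3,11)→(6,2)  cross = 3·2 − 6·11 = -60.0000; (r_i+r_j)·cross = 9·-60.0000 = -540.0000
edge 1: (6,2)→(16.5,20.5)  cross = 6·20.5 − 16.5·2 = 90.0000; (r_i+r_j)·cross = 22.5·90.0000 = 2025.0000
edge 2: (16.5,20.5)→(18.5,29)  cross = 16.5·29 − 18.5·20.5 = 99.2500; (r_i+r_j)·cross = 35·99.2500 = 3473.7500
edge 3: (18.5,29)→(6.5,30)  cross = 18.5·30 − 6.5·29 = 366.5000; (r_i+r_j)·cross = 25·366.5000 = 9162.5000
edge 4: (6.5,30)→(4,27.5)  cross = 6.5·27.5 − 4·30 = 58.7500; (r_i+r_j)·cross = 10.5·58.7500 = 616.8750
edge 5: (4,27.5)→(3,11)  cross = 4·11 − 3·27.5 = -38.5000; (r_i+r_j)·cross = 7·-38.5000 = -269.5000
Σcross = 516.0000 → A = |Σcross|/2 = 258.0000 mm²
Σ(r_i+r_j)·cross = 14468.6250 → first moment M = |Σ|/6 = 2411.4375
R_c = M/A = 2411.4375/258.0000 = 9.3467 mm
θ = 124° = 2.164208 rad
V = θ·R_c·A = 2.164208·9.3467·258.0000 = 5218.853 mm³

Volume = 5218.853 mm³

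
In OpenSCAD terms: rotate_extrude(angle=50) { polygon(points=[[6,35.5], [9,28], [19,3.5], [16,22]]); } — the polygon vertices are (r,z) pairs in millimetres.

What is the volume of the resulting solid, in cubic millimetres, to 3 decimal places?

Profile (r,z), 4 vertices: (6,35.5) (9,28) (19,3.5) (16,22)
edge 0: (6,35.5)→(9,28)  cross = 6·28 − 9·35.5 = -151.5000; (r_i+r_j)·cross = 15·-151.5000 = -2272.5000
edge 1: (9,28)→(19,3.5)  cross = 9·3.5 − 19·28 = -500.5000; (r_i+r_j)·cross = 28·-500.5000 = -14014.0000
edge 2: (19,3.5)→(16,22)  cross = 19·22 − 16·3.5 = 362.0000; (r_i+r_j)·cross = 35·362.0000 = 12670.0000
edge 3: (16,22)→(6,35.5)  cross = 16·35.5 − 6·22 = 436.0000; (r_i+r_j)·cross = 22·436.0000 = 9592.0000
Σcross = 146.0000 → A = |Σcross|/2 = 73.0000 mm²
Σ(r_i+r_j)·cross = 5975.5000 → first moment M = |Σ|/6 = 995.9167
R_c = M/A = 995.9167/73.0000 = 13.6427 mm
θ = 50° = 0.872665 rad
V = θ·R_c·A = 0.872665·13.6427·73.0000 = 869.101 mm³

Volume = 869.101 mm³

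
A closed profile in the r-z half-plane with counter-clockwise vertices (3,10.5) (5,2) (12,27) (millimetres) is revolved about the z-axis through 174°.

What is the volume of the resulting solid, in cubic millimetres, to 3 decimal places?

Volume = 1108.459 mm³

Profile (r,z), 3 vertices: (3,10.5) (5,2) (12,27)
edge 0: (3,10.5)→(5,2)  cross = 3·2 − 5·10.5 = -46.5000; (r_i+r_j)·cross = 8·-46.5000 = -372.0000
edge 1: (5,2)→(12,27)  cross = 5·27 − 12·2 = 111.0000; (r_i+r_j)·cross = 17·111.0000 = 1887.0000
edge 2: (12,27)→(3,10.5)  cross = 12·10.5 − 3·27 = 45.0000; (r_i+r_j)·cross = 15·45.0000 = 675.0000
Σcross = 109.5000 → A = |Σcross|/2 = 54.7500 mm²
Σ(r_i+r_j)·cross = 2190.0000 → first moment M = |Σ|/6 = 365.0000
R_c = M/A = 365.0000/54.7500 = 6.6667 mm
θ = 174° = 3.036873 rad
V = θ·R_c·A = 3.036873·6.6667·54.7500 = 1108.459 mm³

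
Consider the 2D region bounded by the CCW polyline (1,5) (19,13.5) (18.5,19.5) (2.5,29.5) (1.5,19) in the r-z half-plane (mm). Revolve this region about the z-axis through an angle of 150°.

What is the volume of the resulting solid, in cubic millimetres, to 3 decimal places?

Profile (r,z), 5 vertices: (1,5) (19,13.5) (18.5,19.5) (2.5,29.5) (1.5,19)
edge 0: (1,5)→(19,13.5)  cross = 1·13.5 − 19·5 = -81.5000; (r_i+r_j)·cross = 20·-81.5000 = -1630.0000
edge 1: (19,13.5)→(18.5,19.5)  cross = 19·19.5 − 18.5·13.5 = 120.7500; (r_i+r_j)·cross = 37.5·120.7500 = 4528.1250
edge 2: (18.5,19.5)→(2.5,29.5)  cross = 18.5·29.5 − 2.5·19.5 = 497.0000; (r_i+r_j)·cross = 21·497.0000 = 10437.0000
edge 3: (2.5,29.5)→(1.5,19)  cross = 2.5·19 − 1.5·29.5 = 3.2500; (r_i+r_j)·cross = 4·3.2500 = 13.0000
edge 4: (1.5,19)→(1,5)  cross = 1.5·5 − 1·19 = -11.5000; (r_i+r_j)·cross = 2.5·-11.5000 = -28.7500
Σcross = 528.0000 → A = |Σcross|/2 = 264.0000 mm²
Σ(r_i+r_j)·cross = 13319.3750 → first moment M = |Σ|/6 = 2219.8958
R_c = M/A = 2219.8958/264.0000 = 8.4087 mm
θ = 150° = 2.617994 rad
V = θ·R_c·A = 2.617994·8.4087·264.0000 = 5811.674 mm³

Volume = 5811.674 mm³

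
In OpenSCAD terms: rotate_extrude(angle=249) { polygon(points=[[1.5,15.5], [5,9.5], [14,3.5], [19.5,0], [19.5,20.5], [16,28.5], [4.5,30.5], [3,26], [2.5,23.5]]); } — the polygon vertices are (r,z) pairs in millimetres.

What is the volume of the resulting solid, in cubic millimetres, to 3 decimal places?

Volume = 19117.300 mm³

Profile (r,z), 9 vertices: (1.5,15.5) (5,9.5) (14,3.5) (19.5,0) (19.5,20.5) (16,28.5) (4.5,30.5) (3,26) (2.5,23.5)
edge 0: (1.5,15.5)→(5,9.5)  cross = 1.5·9.5 − 5·15.5 = -63.2500; (r_i+r_j)·cross = 6.5·-63.2500 = -411.1250
edge 1: (5,9.5)→(14,3.5)  cross = 5·3.5 − 14·9.5 = -115.5000; (r_i+r_j)·cross = 19·-115.5000 = -2194.5000
edge 2: (14,3.5)→(19.5,0)  cross = 14·0 − 19.5·3.5 = -68.2500; (r_i+r_j)·cross = 33.5·-68.2500 = -2286.3750
edge 3: (19.5,0)→(19.5,20.5)  cross = 19.5·20.5 − 19.5·0 = 399.7500; (r_i+r_j)·cross = 39·399.7500 = 15590.2500
edge 4: (19.5,20.5)→(16,28.5)  cross = 19.5·28.5 − 16·20.5 = 227.7500; (r_i+r_j)·cross = 35.5·227.7500 = 8085.1250
edge 5: (16,28.5)→(4.5,30.5)  cross = 16·30.5 − 4.5·28.5 = 359.7500; (r_i+r_j)·cross = 20.5·359.7500 = 7374.8750
edge 6: (4.5,30.5)→(3,26)  cross = 4.5·26 − 3·30.5 = 25.5000; (r_i+r_j)·cross = 7.5·25.5000 = 191.2500
edge 7: (3,26)→(2.5,23.5)  cross = 3·23.5 − 2.5·26 = 5.5000; (r_i+r_j)·cross = 5.5·5.5000 = 30.2500
edge 8: (2.5,23.5)→(1.5,15.5)  cross = 2.5·15.5 − 1.5·23.5 = 3.5000; (r_i+r_j)·cross = 4·3.5000 = 14.0000
Σcross = 774.7500 → A = |Σcross|/2 = 387.3750 mm²
Σ(r_i+r_j)·cross = 26393.7500 → first moment M = |Σ|/6 = 4398.9583
R_c = M/A = 4398.9583/387.3750 = 11.3558 mm
θ = 249° = 4.345870 rad
V = θ·R_c·A = 4.345870·11.3558·387.3750 = 19117.300 mm³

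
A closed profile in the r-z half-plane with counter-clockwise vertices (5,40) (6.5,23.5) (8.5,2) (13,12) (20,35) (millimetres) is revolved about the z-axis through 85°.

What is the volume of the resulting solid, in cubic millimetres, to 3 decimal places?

Profile (r,z), 5 vertices: (5,40) (6.5,23.5) (8.5,2) (13,12) (20,35)
edge 0: (5,40)→(6.5,23.5)  cross = 5·23.5 − 6.5·40 = -142.5000; (r_i+r_j)·cross = 11.5·-142.5000 = -1638.7500
edge 1: (6.5,23.5)→(8.5,2)  cross = 6.5·2 − 8.5·23.5 = -186.7500; (r_i+r_j)·cross = 15·-186.7500 = -2801.2500
edge 2: (8.5,2)→(13,12)  cross = 8.5·12 − 13·2 = 76.0000; (r_i+r_j)·cross = 21.5·76.0000 = 1634.0000
edge 3: (13,12)→(20,35)  cross = 13·35 − 20·12 = 215.0000; (r_i+r_j)·cross = 33·215.0000 = 7095.0000
edge 4: (20,35)→(5,40)  cross = 20·40 − 5·35 = 625.0000; (r_i+r_j)·cross = 25·625.0000 = 15625.0000
Σcross = 586.7500 → A = |Σcross|/2 = 293.3750 mm²
Σ(r_i+r_j)·cross = 19914.0000 → first moment M = |Σ|/6 = 3319.0000
R_c = M/A = 3319.0000/293.3750 = 11.3132 mm
θ = 85° = 1.483530 rad
V = θ·R_c·A = 1.483530·11.3132·293.3750 = 4923.836 mm³

Volume = 4923.836 mm³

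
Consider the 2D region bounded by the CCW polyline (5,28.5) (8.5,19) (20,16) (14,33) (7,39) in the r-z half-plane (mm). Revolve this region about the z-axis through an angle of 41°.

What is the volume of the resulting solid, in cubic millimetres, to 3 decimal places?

Profile (r,z), 5 vertices: (5,28.5) (8.5,19) (20,16) (14,33) (7,39)
edge 0: (5,28.5)→(8.5,19)  cross = 5·19 − 8.5·28.5 = -147.2500; (r_i+r_j)·cross = 13.5·-147.2500 = -1987.8750
edge 1: (8.5,19)→(20,16)  cross = 8.5·16 − 20·19 = -244.0000; (r_i+r_j)·cross = 28.5·-244.0000 = -6954.0000
edge 2: (20,16)→(14,33)  cross = 20·33 − 14·16 = 436.0000; (r_i+r_j)·cross = 34·436.0000 = 14824.0000
edge 3: (14,33)→(7,39)  cross = 14·39 − 7·33 = 315.0000; (r_i+r_j)·cross = 21·315.0000 = 6615.0000
edge 4: (7,39)→(5,28.5)  cross = 7·28.5 − 5·39 = 4.5000; (r_i+r_j)·cross = 12·4.5000 = 54.0000
Σcross = 364.2500 → A = |Σcross|/2 = 182.1250 mm²
Σ(r_i+r_j)·cross = 12551.1250 → first moment M = |Σ|/6 = 2091.8542
R_c = M/A = 2091.8542/182.1250 = 11.4858 mm
θ = 41° = 0.715585 rad
V = θ·R_c·A = 0.715585·11.4858·182.1250 = 1496.899 mm³

Volume = 1496.899 mm³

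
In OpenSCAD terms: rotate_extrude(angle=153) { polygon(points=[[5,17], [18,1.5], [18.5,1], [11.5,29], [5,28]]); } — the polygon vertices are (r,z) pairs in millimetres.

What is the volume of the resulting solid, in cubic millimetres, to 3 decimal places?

Volume = 4850.753 mm³

Profile (r,z), 5 vertices: (5,17) (18,1.5) (18.5,1) (11.5,29) (5,28)
edge 0: (5,17)→(18,1.5)  cross = 5·1.5 − 18·17 = -298.5000; (r_i+r_j)·cross = 23·-298.5000 = -6865.5000
edge 1: (18,1.5)→(18.5,1)  cross = 18·1 − 18.5·1.5 = -9.7500; (r_i+r_j)·cross = 36.5·-9.7500 = -355.8750
edge 2: (18.5,1)→(11.5,29)  cross = 18.5·29 − 11.5·1 = 525.0000; (r_i+r_j)·cross = 30·525.0000 = 15750.0000
edge 3: (11.5,29)→(5,28)  cross = 11.5·28 − 5·29 = 177.0000; (r_i+r_j)·cross = 16.5·177.0000 = 2920.5000
edge 4: (5,28)→(5,17)  cross = 5·17 − 5·28 = -55.0000; (r_i+r_j)·cross = 10·-55.0000 = -550.0000
Σcross = 338.7500 → A = |Σcross|/2 = 169.3750 mm²
Σ(r_i+r_j)·cross = 10899.1250 → first moment M = |Σ|/6 = 1816.5208
R_c = M/A = 1816.5208/169.3750 = 10.7248 mm
θ = 153° = 2.670354 rad
V = θ·R_c·A = 2.670354·10.7248·169.3750 = 4850.753 mm³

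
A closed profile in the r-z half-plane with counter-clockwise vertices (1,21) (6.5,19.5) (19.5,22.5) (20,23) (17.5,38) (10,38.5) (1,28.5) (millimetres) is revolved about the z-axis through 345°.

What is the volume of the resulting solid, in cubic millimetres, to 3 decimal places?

Volume = 17221.289 mm³

Profile (r,z), 7 vertices: (1,21) (6.5,19.5) (19.5,22.5) (20,23) (17.5,38) (10,38.5) (1,28.5)
edge 0: (1,21)→(6.5,19.5)  cross = 1·19.5 − 6.5·21 = -117.0000; (r_i+r_j)·cross = 7.5·-117.0000 = -877.5000
edge 1: (6.5,19.5)→(19.5,22.5)  cross = 6.5·22.5 − 19.5·19.5 = -234.0000; (r_i+r_j)·cross = 26·-234.0000 = -6084.0000
edge 2: (19.5,22.5)→(20,23)  cross = 19.5·23 − 20·22.5 = -1.5000; (r_i+r_j)·cross = 39.5·-1.5000 = -59.2500
edge 3: (20,23)→(17.5,38)  cross = 20·38 − 17.5·23 = 357.5000; (r_i+r_j)·cross = 37.5·357.5000 = 13406.2500
edge 4: (17.5,38)→(10,38.5)  cross = 17.5·38.5 − 10·38 = 293.7500; (r_i+r_j)·cross = 27.5·293.7500 = 8078.1250
edge 5: (10,38.5)→(1,28.5)  cross = 10·28.5 − 1·38.5 = 246.5000; (r_i+r_j)·cross = 11·246.5000 = 2711.5000
edge 6: (1,28.5)→(1,21)  cross = 1·21 − 1·28.5 = -7.5000; (r_i+r_j)·cross = 2·-7.5000 = -15.0000
Σcross = 537.7500 → A = |Σcross|/2 = 268.8750 mm²
Σ(r_i+r_j)·cross = 17160.1250 → first moment M = |Σ|/6 = 2860.0208
R_c = M/A = 2860.0208/268.8750 = 10.6370 mm
θ = 345° = 6.021386 rad
V = θ·R_c·A = 6.021386·10.6370·268.8750 = 17221.289 mm³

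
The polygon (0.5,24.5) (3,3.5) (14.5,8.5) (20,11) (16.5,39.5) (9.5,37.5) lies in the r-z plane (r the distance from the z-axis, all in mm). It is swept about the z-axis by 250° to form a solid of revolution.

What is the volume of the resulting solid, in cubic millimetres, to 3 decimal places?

Volume = 21544.635 mm³

Profile (r,z), 6 vertices: (0.5,24.5) (3,3.5) (14.5,8.5) (20,11) (16.5,39.5) (9.5,37.5)
edge 0: (0.5,24.5)→(3,3.5)  cross = 0.5·3.5 − 3·24.5 = -71.7500; (r_i+r_j)·cross = 3.5·-71.7500 = -251.1250
edge 1: (3,3.5)→(14.5,8.5)  cross = 3·8.5 − 14.5·3.5 = -25.2500; (r_i+r_j)·cross = 17.5·-25.2500 = -441.8750
edge 2: (14.5,8.5)→(20,11)  cross = 14.5·11 − 20·8.5 = -10.5000; (r_i+r_j)·cross = 34.5·-10.5000 = -362.2500
edge 3: (20,11)→(16.5,39.5)  cross = 20·39.5 − 16.5·11 = 608.5000; (r_i+r_j)·cross = 36.5·608.5000 = 22210.2500
edge 4: (16.5,39.5)→(9.5,37.5)  cross = 16.5·37.5 − 9.5·39.5 = 243.5000; (r_i+r_j)·cross = 26·243.5000 = 6331.0000
edge 5: (9.5,37.5)→(0.5,24.5)  cross = 9.5·24.5 − 0.5·37.5 = 214.0000; (r_i+r_j)·cross = 10·214.0000 = 2140.0000
Σcross = 958.5000 → A = |Σcross|/2 = 479.2500 mm²
Σ(r_i+r_j)·cross = 29626.0000 → first moment M = |Σ|/6 = 4937.6667
R_c = M/A = 4937.6667/479.2500 = 10.3029 mm
θ = 250° = 4.363323 rad
V = θ·R_c·A = 4.363323·10.3029·479.2500 = 21544.635 mm³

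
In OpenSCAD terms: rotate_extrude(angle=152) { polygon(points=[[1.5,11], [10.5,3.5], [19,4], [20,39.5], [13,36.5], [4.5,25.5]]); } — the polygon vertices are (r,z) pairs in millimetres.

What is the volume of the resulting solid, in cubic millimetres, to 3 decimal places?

Volume = 15140.379 mm³

Profile (r,z), 6 vertices: (1.5,11) (10.5,3.5) (19,4) (20,39.5) (13,36.5) (4.5,25.5)
edge 0: (1.5,11)→(10.5,3.5)  cross = 1.5·3.5 − 10.5·11 = -110.2500; (r_i+r_j)·cross = 12·-110.2500 = -1323.0000
edge 1: (10.5,3.5)→(19,4)  cross = 10.5·4 − 19·3.5 = -24.5000; (r_i+r_j)·cross = 29.5·-24.5000 = -722.7500
edge 2: (19,4)→(20,39.5)  cross = 19·39.5 − 20·4 = 670.5000; (r_i+r_j)·cross = 39·670.5000 = 26149.5000
edge 3: (20,39.5)→(13,36.5)  cross = 20·36.5 − 13·39.5 = 216.5000; (r_i+r_j)·cross = 33·216.5000 = 7144.5000
edge 4: (13,36.5)→(4.5,25.5)  cross = 13·25.5 − 4.5·36.5 = 167.2500; (r_i+r_j)·cross = 17.5·167.2500 = 2926.8750
edge 5: (4.5,25.5)→(1.5,11)  cross = 4.5·11 − 1.5·25.5 = 11.2500; (r_i+r_j)·cross = 6·11.2500 = 67.5000
Σcross = 930.7500 → A = |Σcross|/2 = 465.3750 mm²
Σ(r_i+r_j)·cross = 34242.6250 → first moment M = |Σ|/6 = 5707.1042
R_c = M/A = 5707.1042/465.3750 = 12.2635 mm
θ = 152° = 2.652900 rad
V = θ·R_c·A = 2.652900·12.2635·465.3750 = 15140.379 mm³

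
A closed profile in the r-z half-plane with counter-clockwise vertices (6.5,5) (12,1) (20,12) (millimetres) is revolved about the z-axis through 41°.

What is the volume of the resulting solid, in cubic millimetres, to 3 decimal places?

Volume = 424.730 mm³

Profile (r,z), 3 vertices: (6.5,5) (12,1) (20,12)
edge 0: (6.5,5)→(12,1)  cross = 6.5·1 − 12·5 = -53.5000; (r_i+r_j)·cross = 18.5·-53.5000 = -989.7500
edge 1: (12,1)→(20,12)  cross = 12·12 − 20·1 = 124.0000; (r_i+r_j)·cross = 32·124.0000 = 3968.0000
edge 2: (20,12)→(6.5,5)  cross = 20·5 − 6.5·12 = 22.0000; (r_i+r_j)·cross = 26.5·22.0000 = 583.0000
Σcross = 92.5000 → A = |Σcross|/2 = 46.2500 mm²
Σ(r_i+r_j)·cross = 3561.2500 → first moment M = |Σ|/6 = 593.5417
R_c = M/A = 593.5417/46.2500 = 12.8333 mm
θ = 41° = 0.715585 rad
V = θ·R_c·A = 0.715585·12.8333·46.2500 = 424.730 mm³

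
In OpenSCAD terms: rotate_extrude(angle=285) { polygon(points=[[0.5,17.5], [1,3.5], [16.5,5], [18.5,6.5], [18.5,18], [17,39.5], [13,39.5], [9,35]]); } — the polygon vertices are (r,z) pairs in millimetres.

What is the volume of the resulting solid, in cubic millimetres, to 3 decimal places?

Volume = 25516.654 mm³

Profile (r,z), 8 vertices: (0.5,17.5) (1,3.5) (16.5,5) (18.5,6.5) (18.5,18) (17,39.5) (13,39.5) (9,35)
edge 0: (0.5,17.5)→(1,3.5)  cross = 0.5·3.5 − 1·17.5 = -15.7500; (r_i+r_j)·cross = 1.5·-15.7500 = -23.6250
edge 1: (1,3.5)→(16.5,5)  cross = 1·5 − 16.5·3.5 = -52.7500; (r_i+r_j)·cross = 17.5·-52.7500 = -923.1250
edge 2: (16.5,5)→(18.5,6.5)  cross = 16.5·6.5 − 18.5·5 = 14.7500; (r_i+r_j)·cross = 35·14.7500 = 516.2500
edge 3: (18.5,6.5)→(18.5,18)  cross = 18.5·18 − 18.5·6.5 = 212.7500; (r_i+r_j)·cross = 37·212.7500 = 7871.7500
edge 4: (18.5,18)→(17,39.5)  cross = 18.5·39.5 − 17·18 = 424.7500; (r_i+r_j)·cross = 35.5·424.7500 = 15078.6250
edge 5: (17,39.5)→(13,39.5)  cross = 17·39.5 − 13·39.5 = 158.0000; (r_i+r_j)·cross = 30·158.0000 = 4740.0000
edge 6: (13,39.5)→(9,35)  cross = 13·35 − 9·39.5 = 99.5000; (r_i+r_j)·cross = 22·99.5000 = 2189.0000
edge 7: (9,35)→(0.5,17.5)  cross = 9·17.5 − 0.5·35 = 140.0000; (r_i+r_j)·cross = 9.5·140.0000 = 1330.0000
Σcross = 981.2500 → A = |Σcross|/2 = 490.6250 mm²
Σ(r_i+r_j)·cross = 30778.8750 → first moment M = |Σ|/6 = 5129.8125
R_c = M/A = 5129.8125/490.6250 = 10.4557 mm
θ = 285° = 4.974188 rad
V = θ·R_c·A = 4.974188·10.4557·490.6250 = 25516.654 mm³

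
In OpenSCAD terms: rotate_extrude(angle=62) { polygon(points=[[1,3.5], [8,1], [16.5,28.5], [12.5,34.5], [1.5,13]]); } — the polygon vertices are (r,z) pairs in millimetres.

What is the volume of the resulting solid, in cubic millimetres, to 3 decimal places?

Volume = 2280.873 mm³

Profile (r,z), 5 vertices: (1,3.5) (8,1) (16.5,28.5) (12.5,34.5) (1.5,13)
edge 0: (1,3.5)→(8,1)  cross = 1·1 − 8·3.5 = -27.0000; (r_i+r_j)·cross = 9·-27.0000 = -243.0000
edge 1: (8,1)→(16.5,28.5)  cross = 8·28.5 − 16.5·1 = 211.5000; (r_i+r_j)·cross = 24.5·211.5000 = 5181.7500
edge 2: (16.5,28.5)→(12.5,34.5)  cross = 16.5·34.5 − 12.5·28.5 = 213.0000; (r_i+r_j)·cross = 29·213.0000 = 6177.0000
edge 3: (12.5,34.5)→(1.5,13)  cross = 12.5·13 − 1.5·34.5 = 110.7500; (r_i+r_j)·cross = 14·110.7500 = 1550.5000
edge 4: (1.5,13)→(1,3.5)  cross = 1.5·3.5 − 1·13 = -7.7500; (r_i+r_j)·cross = 2.5·-7.7500 = -19.3750
Σcross = 500.5000 → A = |Σcross|/2 = 250.2500 mm²
Σ(r_i+r_j)·cross = 12646.8750 → first moment M = |Σ|/6 = 2107.8125
R_c = M/A = 2107.8125/250.2500 = 8.4228 mm
θ = 62° = 1.082104 rad
V = θ·R_c·A = 1.082104·8.4228·250.2500 = 2280.873 mm³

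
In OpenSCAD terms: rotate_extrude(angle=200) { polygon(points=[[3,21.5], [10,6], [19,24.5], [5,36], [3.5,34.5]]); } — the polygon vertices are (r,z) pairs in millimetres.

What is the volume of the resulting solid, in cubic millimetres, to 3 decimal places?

Profile (r,z), 5 vertices: (3,21.5) (10,6) (19,24.5) (5,36) (3.5,34.5)
edge 0: (3,21.5)→(10,6)  cross = 3·6 − 10·21.5 = -197.0000; (r_i+r_j)·cross = 13·-197.0000 = -2561.0000
edge 1: (10,6)→(19,24.5)  cross = 10·24.5 − 19·6 = 131.0000; (r_i+r_j)·cross = 29·131.0000 = 3799.0000
edge 2: (19,24.5)→(5,36)  cross = 19·36 − 5·24.5 = 561.5000; (r_i+r_j)·cross = 24·561.5000 = 13476.0000
edge 3: (5,36)→(3.5,34.5)  cross = 5·34.5 − 3.5·36 = 46.5000; (r_i+r_j)·cross = 8.5·46.5000 = 395.2500
edge 4: (3.5,34.5)→(3,21.5)  cross = 3.5·21.5 − 3·34.5 = -28.2500; (r_i+r_j)·cross = 6.5·-28.2500 = -183.6250
Σcross = 513.7500 → A = |Σcross|/2 = 256.8750 mm²
Σ(r_i+r_j)·cross = 14925.6250 → first moment M = |Σ|/6 = 2487.6042
R_c = M/A = 2487.6042/256.8750 = 9.6841 mm
θ = 200° = 3.490659 rad
V = θ·R_c·A = 3.490659·9.6841·256.8750 = 8683.377 mm³

Volume = 8683.377 mm³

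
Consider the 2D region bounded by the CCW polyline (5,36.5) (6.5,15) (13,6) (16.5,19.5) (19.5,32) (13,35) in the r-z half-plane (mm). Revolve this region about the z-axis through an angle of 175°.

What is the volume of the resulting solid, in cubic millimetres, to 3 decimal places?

Volume = 9682.787 mm³

Profile (r,z), 6 vertices: (5,36.5) (6.5,15) (13,6) (16.5,19.5) (19.5,32) (13,35)
edge 0: (5,36.5)→(6.5,15)  cross = 5·15 − 6.5·36.5 = -162.2500; (r_i+r_j)·cross = 11.5·-162.2500 = -1865.8750
edge 1: (6.5,15)→(13,6)  cross = 6.5·6 − 13·15 = -156.0000; (r_i+r_j)·cross = 19.5·-156.0000 = -3042.0000
edge 2: (13,6)→(16.5,19.5)  cross = 13·19.5 − 16.5·6 = 154.5000; (r_i+r_j)·cross = 29.5·154.5000 = 4557.7500
edge 3: (16.5,19.5)→(19.5,32)  cross = 16.5·32 − 19.5·19.5 = 147.7500; (r_i+r_j)·cross = 36·147.7500 = 5319.0000
edge 4: (19.5,32)→(13,35)  cross = 19.5·35 − 13·32 = 266.5000; (r_i+r_j)·cross = 32.5·266.5000 = 8661.2500
edge 5: (13,35)→(5,36.5)  cross = 13·36.5 − 5·35 = 299.5000; (r_i+r_j)·cross = 18·299.5000 = 5391.0000
Σcross = 550.0000 → A = |Σcross|/2 = 275.0000 mm²
Σ(r_i+r_j)·cross = 19021.1250 → first moment M = |Σ|/6 = 3170.1875
R_c = M/A = 3170.1875/275.0000 = 11.5280 mm
θ = 175° = 3.054326 rad
V = θ·R_c·A = 3.054326·11.5280·275.0000 = 9682.787 mm³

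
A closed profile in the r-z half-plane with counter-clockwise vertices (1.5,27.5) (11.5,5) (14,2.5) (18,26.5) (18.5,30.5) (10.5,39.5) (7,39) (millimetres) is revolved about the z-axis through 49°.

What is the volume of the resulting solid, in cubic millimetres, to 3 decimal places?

Volume = 3261.455 mm³

Profile (r,z), 7 vertices: (1.5,27.5) (11.5,5) (14,2.5) (18,26.5) (18.5,30.5) (10.5,39.5) (7,39)
edge 0: (1.5,27.5)→(11.5,5)  cross = 1.5·5 − 11.5·27.5 = -308.7500; (r_i+r_j)·cross = 13·-308.7500 = -4013.7500
edge 1: (11.5,5)→(14,2.5)  cross = 11.5·2.5 − 14·5 = -41.2500; (r_i+r_j)·cross = 25.5·-41.2500 = -1051.8750
edge 2: (14,2.5)→(18,26.5)  cross = 14·26.5 − 18·2.5 = 326.0000; (r_i+r_j)·cross = 32·326.0000 = 10432.0000
edge 3: (18,26.5)→(18.5,30.5)  cross = 18·30.5 − 18.5·26.5 = 58.7500; (r_i+r_j)·cross = 36.5·58.7500 = 2144.3750
edge 4: (18.5,30.5)→(10.5,39.5)  cross = 18.5·39.5 − 10.5·30.5 = 410.5000; (r_i+r_j)·cross = 29·410.5000 = 11904.5000
edge 5: (10.5,39.5)→(7,39)  cross = 10.5·39 − 7·39.5 = 133.0000; (r_i+r_j)·cross = 17.5·133.0000 = 2327.5000
edge 6: (7,39)→(1.5,27.5)  cross = 7·27.5 − 1.5·39 = 134.0000; (r_i+r_j)·cross = 8.5·134.0000 = 1139.0000
Σcross = 712.2500 → A = |Σcross|/2 = 356.1250 mm²
Σ(r_i+r_j)·cross = 22881.7500 → first moment M = |Σ|/6 = 3813.6250
R_c = M/A = 3813.6250/356.1250 = 10.7087 mm
θ = 49° = 0.855211 rad
V = θ·R_c·A = 0.855211·10.7087·356.1250 = 3261.455 mm³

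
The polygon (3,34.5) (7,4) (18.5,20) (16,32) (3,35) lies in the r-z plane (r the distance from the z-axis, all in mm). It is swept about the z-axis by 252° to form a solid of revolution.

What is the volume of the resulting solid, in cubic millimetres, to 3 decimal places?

Volume = 12886.080 mm³

Profile (r,z), 5 vertices: (3,34.5) (7,4) (18.5,20) (16,32) (3,35)
edge 0: (3,34.5)→(7,4)  cross = 3·4 − 7·34.5 = -229.5000; (r_i+r_j)·cross = 10·-229.5000 = -2295.0000
edge 1: (7,4)→(18.5,20)  cross = 7·20 − 18.5·4 = 66.0000; (r_i+r_j)·cross = 25.5·66.0000 = 1683.0000
edge 2: (18.5,20)→(16,32)  cross = 18.5·32 − 16·20 = 272.0000; (r_i+r_j)·cross = 34.5·272.0000 = 9384.0000
edge 3: (16,32)→(3,35)  cross = 16·35 − 3·32 = 464.0000; (r_i+r_j)·cross = 19·464.0000 = 8816.0000
edge 4: (3,35)→(3,34.5)  cross = 3·34.5 − 3·35 = -1.5000; (r_i+r_j)·cross = 6·-1.5000 = -9.0000
Σcross = 571.0000 → A = |Σcross|/2 = 285.5000 mm²
Σ(r_i+r_j)·cross = 17579.0000 → first moment M = |Σ|/6 = 2929.8333
R_c = M/A = 2929.8333/285.5000 = 10.2621 mm
θ = 252° = 4.398230 rad
V = θ·R_c·A = 4.398230·10.2621·285.5000 = 12886.080 mm³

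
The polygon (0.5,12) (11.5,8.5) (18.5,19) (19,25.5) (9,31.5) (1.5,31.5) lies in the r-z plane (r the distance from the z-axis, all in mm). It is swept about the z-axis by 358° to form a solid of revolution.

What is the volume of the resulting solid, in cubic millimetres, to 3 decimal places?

Volume = 17914.596 mm³

Profile (r,z), 6 vertices: (0.5,12) (11.5,8.5) (18.5,19) (19,25.5) (9,31.5) (1.5,31.5)
edge 0: (0.5,12)→(11.5,8.5)  cross = 0.5·8.5 − 11.5·12 = -133.7500; (r_i+r_j)·cross = 12·-133.7500 = -1605.0000
edge 1: (11.5,8.5)→(18.5,19)  cross = 11.5·19 − 18.5·8.5 = 61.2500; (r_i+r_j)·cross = 30·61.2500 = 1837.5000
edge 2: (18.5,19)→(19,25.5)  cross = 18.5·25.5 − 19·19 = 110.7500; (r_i+r_j)·cross = 37.5·110.7500 = 4153.1250
edge 3: (19,25.5)→(9,31.5)  cross = 19·31.5 − 9·25.5 = 369.0000; (r_i+r_j)·cross = 28·369.0000 = 10332.0000
edge 4: (9,31.5)→(1.5,31.5)  cross = 9·31.5 − 1.5·31.5 = 236.2500; (r_i+r_j)·cross = 10.5·236.2500 = 2480.6250
edge 5: (1.5,31.5)→(0.5,12)  cross = 1.5·12 − 0.5·31.5 = 2.2500; (r_i+r_j)·cross = 2·2.2500 = 4.5000
Σcross = 645.7500 → A = |Σcross|/2 = 322.8750 mm²
Σ(r_i+r_j)·cross = 17202.7500 → first moment M = |Σ|/6 = 2867.1250
R_c = M/A = 2867.1250/322.8750 = 8.8800 mm
θ = 358° = 6.248279 rad
V = θ·R_c·A = 6.248279·8.8800·322.8750 = 17914.596 mm³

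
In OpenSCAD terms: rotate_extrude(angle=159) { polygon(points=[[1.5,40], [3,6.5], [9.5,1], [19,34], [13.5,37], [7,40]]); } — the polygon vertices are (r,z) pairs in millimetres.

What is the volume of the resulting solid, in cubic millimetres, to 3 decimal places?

Volume = 10635.007 mm³

Profile (r,z), 6 vertices: (1.5,40) (3,6.5) (9.5,1) (19,34) (13.5,37) (7,40)
edge 0: (1.5,40)→(3,6.5)  cross = 1.5·6.5 − 3·40 = -110.2500; (r_i+r_j)·cross = 4.5·-110.2500 = -496.1250
edge 1: (3,6.5)→(9.5,1)  cross = 3·1 − 9.5·6.5 = -58.7500; (r_i+r_j)·cross = 12.5·-58.7500 = -734.3750
edge 2: (9.5,1)→(19,34)  cross = 9.5·34 − 19·1 = 304.0000; (r_i+r_j)·cross = 28.5·304.0000 = 8664.0000
edge 3: (19,34)→(13.5,37)  cross = 19·37 − 13.5·34 = 244.0000; (r_i+r_j)·cross = 32.5·244.0000 = 7930.0000
edge 4: (13.5,37)→(7,40)  cross = 13.5·40 − 7·37 = 281.0000; (r_i+r_j)·cross = 20.5·281.0000 = 5760.5000
edge 5: (7,40)→(1.5,40)  cross = 7·40 − 1.5·40 = 220.0000; (r_i+r_j)·cross = 8.5·220.0000 = 1870.0000
Σcross = 880.0000 → A = |Σcross|/2 = 440.0000 mm²
Σ(r_i+r_j)·cross = 22994.0000 → first moment M = |Σ|/6 = 3832.3333
R_c = M/A = 3832.3333/440.0000 = 8.7098 mm
θ = 159° = 2.775074 rad
V = θ·R_c·A = 2.775074·8.7098·440.0000 = 10635.007 mm³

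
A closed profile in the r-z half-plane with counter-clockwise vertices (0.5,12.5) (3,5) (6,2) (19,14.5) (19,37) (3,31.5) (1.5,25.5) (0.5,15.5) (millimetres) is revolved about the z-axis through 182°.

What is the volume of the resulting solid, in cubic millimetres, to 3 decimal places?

Volume = 14827.700 mm³

Profile (r,z), 8 vertices: (0.5,12.5) (3,5) (6,2) (19,14.5) (19,37) (3,31.5) (1.5,25.5) (0.5,15.5)
edge 0: (0.5,12.5)→(3,5)  cross = 0.5·5 − 3·12.5 = -35.0000; (r_i+r_j)·cross = 3.5·-35.0000 = -122.5000
edge 1: (3,5)→(6,2)  cross = 3·2 − 6·5 = -24.0000; (r_i+r_j)·cross = 9·-24.0000 = -216.0000
edge 2: (6,2)→(19,14.5)  cross = 6·14.5 − 19·2 = 49.0000; (r_i+r_j)·cross = 25·49.0000 = 1225.0000
edge 3: (19,14.5)→(19,37)  cross = 19·37 − 19·14.5 = 427.5000; (r_i+r_j)·cross = 38·427.5000 = 16245.0000
edge 4: (19,37)→(3,31.5)  cross = 19·31.5 − 3·37 = 487.5000; (r_i+r_j)·cross = 22·487.5000 = 10725.0000
edge 5: (3,31.5)→(1.5,25.5)  cross = 3·25.5 − 1.5·31.5 = 29.2500; (r_i+r_j)·cross = 4.5·29.2500 = 131.6250
edge 6: (1.5,25.5)→(0.5,15.5)  cross = 1.5·15.5 − 0.5·25.5 = 10.5000; (r_i+r_j)·cross = 2·10.5000 = 21.0000
edge 7: (0.5,15.5)→(0.5,12.5)  cross = 0.5·12.5 − 0.5·15.5 = -1.5000; (r_i+r_j)·cross = 1·-1.5000 = -1.5000
Σcross = 943.2500 → A = |Σcross|/2 = 471.6250 mm²
Σ(r_i+r_j)·cross = 28007.6250 → first moment M = |Σ|/6 = 4667.9375
R_c = M/A = 4667.9375/471.6250 = 9.8976 mm
θ = 182° = 3.176499 rad
V = θ·R_c·A = 3.176499·9.8976·471.6250 = 14827.700 mm³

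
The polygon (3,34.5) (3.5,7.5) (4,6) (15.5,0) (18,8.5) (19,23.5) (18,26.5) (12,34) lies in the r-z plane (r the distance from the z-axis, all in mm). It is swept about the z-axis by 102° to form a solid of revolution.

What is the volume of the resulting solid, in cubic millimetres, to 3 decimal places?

Volume = 8322.009 mm³

Profile (r,z), 8 vertices: (3,34.5) (3.5,7.5) (4,6) (15.5,0) (18,8.5) (19,23.5) (18,26.5) (12,34)
edge 0: (3,34.5)→(3.5,7.5)  cross = 3·7.5 − 3.5·34.5 = -98.2500; (r_i+r_j)·cross = 6.5·-98.2500 = -638.6250
edge 1: (3.5,7.5)→(4,6)  cross = 3.5·6 − 4·7.5 = -9.0000; (r_i+r_j)·cross = 7.5·-9.0000 = -67.5000
edge 2: (4,6)→(15.5,0)  cross = 4·0 − 15.5·6 = -93.0000; (r_i+r_j)·cross = 19.5·-93.0000 = -1813.5000
edge 3: (15.5,0)→(18,8.5)  cross = 15.5·8.5 − 18·0 = 131.7500; (r_i+r_j)·cross = 33.5·131.7500 = 4413.6250
edge 4: (18,8.5)→(19,23.5)  cross = 18·23.5 − 19·8.5 = 261.5000; (r_i+r_j)·cross = 37·261.5000 = 9675.5000
edge 5: (19,23.5)→(18,26.5)  cross = 19·26.5 − 18·23.5 = 80.5000; (r_i+r_j)·cross = 37·80.5000 = 2978.5000
edge 6: (18,26.5)→(12,34)  cross = 18·34 − 12·26.5 = 294.0000; (r_i+r_j)·cross = 30·294.0000 = 8820.0000
edge 7: (12,34)→(3,34.5)  cross = 12·34.5 − 3·34 = 312.0000; (r_i+r_j)·cross = 15·312.0000 = 4680.0000
Σcross = 879.5000 → A = |Σcross|/2 = 439.7500 mm²
Σ(r_i+r_j)·cross = 28048.0000 → first moment M = |Σ|/6 = 4674.6667
R_c = M/A = 4674.6667/439.7500 = 10.6303 mm
θ = 102° = 1.780236 rad
V = θ·R_c·A = 1.780236·10.6303·439.7500 = 8322.009 mm³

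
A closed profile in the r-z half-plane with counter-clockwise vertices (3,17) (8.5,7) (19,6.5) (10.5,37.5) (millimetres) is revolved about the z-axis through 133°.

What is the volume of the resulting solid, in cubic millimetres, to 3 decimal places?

Volume = 6320.867 mm³

Profile (r,z), 4 vertices: (3,17) (8.5,7) (19,6.5) (10.5,37.5)
edge 0: (3,17)→(8.5,7)  cross = 3·7 − 8.5·17 = -123.5000; (r_i+r_j)·cross = 11.5·-123.5000 = -1420.2500
edge 1: (8.5,7)→(19,6.5)  cross = 8.5·6.5 − 19·7 = -77.7500; (r_i+r_j)·cross = 27.5·-77.7500 = -2138.1250
edge 2: (19,6.5)→(10.5,37.5)  cross = 19·37.5 − 10.5·6.5 = 644.2500; (r_i+r_j)·cross = 29.5·644.2500 = 19005.3750
edge 3: (10.5,37.5)→(3,17)  cross = 10.5·17 − 3·37.5 = 66.0000; (r_i+r_j)·cross = 13.5·66.0000 = 891.0000
Σcross = 509.0000 → A = |Σcross|/2 = 254.5000 mm²
Σ(r_i+r_j)·cross = 16338.0000 → first moment M = |Σ|/6 = 2723.0000
R_c = M/A = 2723.0000/254.5000 = 10.6994 mm
θ = 133° = 2.321288 rad
V = θ·R_c·A = 2.321288·10.6994·254.5000 = 6320.867 mm³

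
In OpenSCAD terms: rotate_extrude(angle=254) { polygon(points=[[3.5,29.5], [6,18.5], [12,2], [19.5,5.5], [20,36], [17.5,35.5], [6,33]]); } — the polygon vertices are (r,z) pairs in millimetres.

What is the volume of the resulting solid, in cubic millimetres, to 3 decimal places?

Volume = 23302.134 mm³

Profile (r,z), 7 vertices: (3.5,29.5) (6,18.5) (12,2) (19.5,5.5) (20,36) (17.5,35.5) (6,33)
edge 0: (3.5,29.5)→(6,18.5)  cross = 3.5·18.5 − 6·29.5 = -112.2500; (r_i+r_j)·cross = 9.5·-112.2500 = -1066.3750
edge 1: (6,18.5)→(12,2)  cross = 6·2 − 12·18.5 = -210.0000; (r_i+r_j)·cross = 18·-210.0000 = -3780.0000
edge 2: (12,2)→(19.5,5.5)  cross = 12·5.5 − 19.5·2 = 27.0000; (r_i+r_j)·cross = 31.5·27.0000 = 850.5000
edge 3: (19.5,5.5)→(20,36)  cross = 19.5·36 − 20·5.5 = 592.0000; (r_i+r_j)·cross = 39.5·592.0000 = 23384.0000
edge 4: (20,36)→(17.5,35.5)  cross = 20·35.5 − 17.5·36 = 80.0000; (r_i+r_j)·cross = 37.5·80.0000 = 3000.0000
edge 5: (17.5,35.5)→(6,33)  cross = 17.5·33 − 6·35.5 = 364.5000; (r_i+r_j)·cross = 23.5·364.5000 = 8565.7500
edge 6: (6,33)→(3.5,29.5)  cross = 6·29.5 − 3.5·33 = 61.5000; (r_i+r_j)·cross = 9.5·61.5000 = 584.2500
Σcross = 802.7500 → A = |Σcross|/2 = 401.3750 mm²
Σ(r_i+r_j)·cross = 31538.1250 → first moment M = |Σ|/6 = 5256.3542
R_c = M/A = 5256.3542/401.3750 = 13.0959 mm
θ = 254° = 4.433136 rad
V = θ·R_c·A = 4.433136·13.0959·401.3750 = 23302.134 mm³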